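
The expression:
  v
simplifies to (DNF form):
v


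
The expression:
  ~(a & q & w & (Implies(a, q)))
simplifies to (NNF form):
~a | ~q | ~w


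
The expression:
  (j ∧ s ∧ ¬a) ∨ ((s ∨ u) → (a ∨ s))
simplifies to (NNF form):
a ∨ s ∨ ¬u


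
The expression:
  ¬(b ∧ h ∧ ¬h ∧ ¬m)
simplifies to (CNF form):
True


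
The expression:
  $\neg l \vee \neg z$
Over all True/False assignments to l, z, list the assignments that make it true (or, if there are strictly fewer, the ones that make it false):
is false only for:
  l=True, z=True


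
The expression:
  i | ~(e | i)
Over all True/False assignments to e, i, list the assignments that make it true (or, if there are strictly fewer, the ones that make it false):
is false only for:
  e=True, i=False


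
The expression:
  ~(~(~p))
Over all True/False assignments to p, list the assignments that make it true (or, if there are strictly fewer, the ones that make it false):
is true only for:
  p=False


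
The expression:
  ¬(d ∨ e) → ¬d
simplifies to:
True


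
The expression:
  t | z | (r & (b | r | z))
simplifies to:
r | t | z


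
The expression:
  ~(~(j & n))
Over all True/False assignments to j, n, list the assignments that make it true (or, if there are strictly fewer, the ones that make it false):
is true only for:
  j=True, n=True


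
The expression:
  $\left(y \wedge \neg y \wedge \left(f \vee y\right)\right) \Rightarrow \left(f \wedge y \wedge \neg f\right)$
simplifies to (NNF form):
$\text{True}$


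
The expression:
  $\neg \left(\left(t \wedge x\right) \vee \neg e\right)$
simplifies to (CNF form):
$e \wedge \left(\neg t \vee \neg x\right)$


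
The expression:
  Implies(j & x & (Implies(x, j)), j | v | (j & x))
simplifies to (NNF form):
True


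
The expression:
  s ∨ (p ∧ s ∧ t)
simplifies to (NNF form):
s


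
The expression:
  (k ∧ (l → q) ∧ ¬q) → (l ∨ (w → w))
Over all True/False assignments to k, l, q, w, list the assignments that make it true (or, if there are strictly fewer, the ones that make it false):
is always true.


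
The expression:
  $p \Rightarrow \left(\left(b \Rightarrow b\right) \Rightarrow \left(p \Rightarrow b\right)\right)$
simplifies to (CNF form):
$b \vee \neg p$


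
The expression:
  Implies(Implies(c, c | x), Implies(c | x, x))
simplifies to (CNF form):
x | ~c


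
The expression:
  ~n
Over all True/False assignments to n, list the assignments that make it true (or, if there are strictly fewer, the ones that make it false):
is true only for:
  n=False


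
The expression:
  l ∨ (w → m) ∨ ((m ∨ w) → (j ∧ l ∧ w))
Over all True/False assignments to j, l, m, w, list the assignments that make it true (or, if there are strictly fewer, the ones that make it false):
is false only for:
  j=False, l=False, m=False, w=True;
  j=True, l=False, m=False, w=True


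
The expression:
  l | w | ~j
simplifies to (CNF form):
l | w | ~j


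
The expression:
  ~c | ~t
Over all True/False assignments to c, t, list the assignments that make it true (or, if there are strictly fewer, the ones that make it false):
is false only for:
  c=True, t=True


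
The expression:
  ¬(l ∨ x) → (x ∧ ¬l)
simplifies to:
l ∨ x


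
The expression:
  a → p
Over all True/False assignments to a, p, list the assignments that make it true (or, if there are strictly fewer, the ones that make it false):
is false only for:
  a=True, p=False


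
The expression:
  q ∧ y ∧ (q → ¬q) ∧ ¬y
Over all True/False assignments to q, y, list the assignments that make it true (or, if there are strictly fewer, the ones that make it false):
is never true.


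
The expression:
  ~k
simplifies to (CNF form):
~k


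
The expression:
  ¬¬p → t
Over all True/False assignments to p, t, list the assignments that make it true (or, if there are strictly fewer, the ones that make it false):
is false only for:
  p=True, t=False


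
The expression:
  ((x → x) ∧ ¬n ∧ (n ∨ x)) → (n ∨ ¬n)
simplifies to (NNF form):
True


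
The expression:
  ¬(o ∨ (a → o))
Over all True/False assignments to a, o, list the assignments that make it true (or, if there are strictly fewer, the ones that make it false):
is true only for:
  a=True, o=False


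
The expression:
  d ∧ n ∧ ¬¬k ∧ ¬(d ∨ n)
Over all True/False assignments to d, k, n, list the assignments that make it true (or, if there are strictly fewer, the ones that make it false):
is never true.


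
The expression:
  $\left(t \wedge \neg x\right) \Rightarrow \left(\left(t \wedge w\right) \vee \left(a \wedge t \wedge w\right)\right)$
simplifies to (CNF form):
$w \vee x \vee \neg t$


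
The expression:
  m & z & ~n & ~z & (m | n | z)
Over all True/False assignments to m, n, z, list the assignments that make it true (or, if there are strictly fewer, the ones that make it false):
is never true.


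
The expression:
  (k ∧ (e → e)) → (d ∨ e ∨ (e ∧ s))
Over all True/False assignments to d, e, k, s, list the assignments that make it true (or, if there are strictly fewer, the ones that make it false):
is false only for:
  d=False, e=False, k=True, s=False;
  d=False, e=False, k=True, s=True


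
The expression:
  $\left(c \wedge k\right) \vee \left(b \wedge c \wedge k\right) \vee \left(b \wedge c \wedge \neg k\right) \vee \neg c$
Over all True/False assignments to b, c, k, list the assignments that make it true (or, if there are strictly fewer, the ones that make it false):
is false only for:
  b=False, c=True, k=False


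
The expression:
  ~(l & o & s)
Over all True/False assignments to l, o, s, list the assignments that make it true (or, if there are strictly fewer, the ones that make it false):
is false only for:
  l=True, o=True, s=True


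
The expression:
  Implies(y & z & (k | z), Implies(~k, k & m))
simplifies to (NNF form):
k | ~y | ~z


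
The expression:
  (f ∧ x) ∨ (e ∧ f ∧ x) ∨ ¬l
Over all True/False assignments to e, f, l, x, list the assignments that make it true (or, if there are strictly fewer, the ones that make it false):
is false only for:
  e=False, f=False, l=True, x=False;
  e=False, f=False, l=True, x=True;
  e=False, f=True, l=True, x=False;
  e=True, f=False, l=True, x=False;
  e=True, f=False, l=True, x=True;
  e=True, f=True, l=True, x=False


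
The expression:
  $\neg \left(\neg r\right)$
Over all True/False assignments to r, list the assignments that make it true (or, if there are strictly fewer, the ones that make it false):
is true only for:
  r=True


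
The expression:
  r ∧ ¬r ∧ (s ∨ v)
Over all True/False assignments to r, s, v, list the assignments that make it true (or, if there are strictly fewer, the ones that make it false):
is never true.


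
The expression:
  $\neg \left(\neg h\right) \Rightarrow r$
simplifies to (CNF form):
$r \vee \neg h$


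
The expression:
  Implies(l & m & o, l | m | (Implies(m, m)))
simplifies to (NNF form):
True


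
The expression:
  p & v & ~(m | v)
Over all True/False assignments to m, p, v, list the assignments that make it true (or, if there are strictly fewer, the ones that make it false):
is never true.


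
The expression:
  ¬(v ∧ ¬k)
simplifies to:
k ∨ ¬v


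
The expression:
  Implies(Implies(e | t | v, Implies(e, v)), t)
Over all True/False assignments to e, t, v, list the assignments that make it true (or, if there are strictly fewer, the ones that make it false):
is false only for:
  e=False, t=False, v=False;
  e=False, t=False, v=True;
  e=True, t=False, v=True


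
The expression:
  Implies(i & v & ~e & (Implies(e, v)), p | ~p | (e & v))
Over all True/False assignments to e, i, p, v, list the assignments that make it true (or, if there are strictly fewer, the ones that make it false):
is always true.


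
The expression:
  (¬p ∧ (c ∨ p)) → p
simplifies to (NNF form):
p ∨ ¬c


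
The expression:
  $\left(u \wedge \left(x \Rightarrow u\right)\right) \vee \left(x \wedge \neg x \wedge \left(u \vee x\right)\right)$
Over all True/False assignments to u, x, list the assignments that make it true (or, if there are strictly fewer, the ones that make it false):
is true only for:
  u=True, x=False;
  u=True, x=True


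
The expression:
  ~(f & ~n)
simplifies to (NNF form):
n | ~f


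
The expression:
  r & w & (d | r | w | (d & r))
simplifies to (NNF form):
r & w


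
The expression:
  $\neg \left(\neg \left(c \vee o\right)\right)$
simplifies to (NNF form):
$c \vee o$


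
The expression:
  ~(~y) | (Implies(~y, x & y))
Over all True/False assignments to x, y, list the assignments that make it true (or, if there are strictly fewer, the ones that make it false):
is true only for:
  x=False, y=True;
  x=True, y=True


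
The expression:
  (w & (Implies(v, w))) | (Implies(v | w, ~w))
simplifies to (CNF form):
True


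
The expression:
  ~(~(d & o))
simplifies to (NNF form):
d & o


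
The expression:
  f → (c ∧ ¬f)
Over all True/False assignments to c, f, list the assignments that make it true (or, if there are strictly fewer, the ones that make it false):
is true only for:
  c=False, f=False;
  c=True, f=False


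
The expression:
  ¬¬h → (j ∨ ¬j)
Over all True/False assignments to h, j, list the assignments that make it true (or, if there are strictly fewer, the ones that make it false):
is always true.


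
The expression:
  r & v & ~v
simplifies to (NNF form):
False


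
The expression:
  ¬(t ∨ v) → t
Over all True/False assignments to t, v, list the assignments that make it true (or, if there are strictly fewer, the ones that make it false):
is false only for:
  t=False, v=False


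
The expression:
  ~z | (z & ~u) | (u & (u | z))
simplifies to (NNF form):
True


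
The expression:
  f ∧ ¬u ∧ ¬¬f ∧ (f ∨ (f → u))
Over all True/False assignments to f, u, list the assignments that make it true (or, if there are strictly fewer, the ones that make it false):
is true only for:
  f=True, u=False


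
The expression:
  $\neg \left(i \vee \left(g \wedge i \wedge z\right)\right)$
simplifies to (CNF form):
$\neg i$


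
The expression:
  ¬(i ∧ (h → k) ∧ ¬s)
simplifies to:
s ∨ (h ∧ ¬k) ∨ ¬i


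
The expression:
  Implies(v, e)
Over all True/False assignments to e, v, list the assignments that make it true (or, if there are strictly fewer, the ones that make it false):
is false only for:
  e=False, v=True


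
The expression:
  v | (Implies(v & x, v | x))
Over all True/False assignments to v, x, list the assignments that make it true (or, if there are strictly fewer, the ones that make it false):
is always true.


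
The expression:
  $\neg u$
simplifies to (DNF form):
$\neg u$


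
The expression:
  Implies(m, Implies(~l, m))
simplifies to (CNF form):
True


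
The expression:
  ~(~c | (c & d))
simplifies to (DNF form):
c & ~d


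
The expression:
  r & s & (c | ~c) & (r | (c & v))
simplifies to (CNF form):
r & s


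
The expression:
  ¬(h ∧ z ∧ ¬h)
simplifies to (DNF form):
True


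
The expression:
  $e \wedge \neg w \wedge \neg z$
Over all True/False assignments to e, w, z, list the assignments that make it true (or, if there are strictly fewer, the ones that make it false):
is true only for:
  e=True, w=False, z=False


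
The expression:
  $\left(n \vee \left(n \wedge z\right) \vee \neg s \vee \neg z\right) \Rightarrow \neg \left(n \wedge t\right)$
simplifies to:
$\neg n \vee \neg t$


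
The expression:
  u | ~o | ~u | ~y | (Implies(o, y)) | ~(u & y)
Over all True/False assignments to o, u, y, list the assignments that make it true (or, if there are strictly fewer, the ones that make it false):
is always true.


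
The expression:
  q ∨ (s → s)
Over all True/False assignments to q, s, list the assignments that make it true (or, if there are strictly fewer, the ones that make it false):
is always true.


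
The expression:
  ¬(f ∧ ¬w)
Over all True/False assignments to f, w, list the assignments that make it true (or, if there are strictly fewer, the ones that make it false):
is false only for:
  f=True, w=False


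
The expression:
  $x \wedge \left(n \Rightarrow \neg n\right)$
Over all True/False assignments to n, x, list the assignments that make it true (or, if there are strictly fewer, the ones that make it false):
is true only for:
  n=False, x=True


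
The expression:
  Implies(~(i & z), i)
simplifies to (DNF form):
i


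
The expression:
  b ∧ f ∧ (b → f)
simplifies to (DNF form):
b ∧ f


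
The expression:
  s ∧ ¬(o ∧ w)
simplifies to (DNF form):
(s ∧ ¬o) ∨ (s ∧ ¬w)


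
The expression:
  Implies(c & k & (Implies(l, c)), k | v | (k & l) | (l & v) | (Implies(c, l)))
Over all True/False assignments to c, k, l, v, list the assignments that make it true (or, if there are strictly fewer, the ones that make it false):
is always true.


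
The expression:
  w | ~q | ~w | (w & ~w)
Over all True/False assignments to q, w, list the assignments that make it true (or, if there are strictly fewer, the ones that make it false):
is always true.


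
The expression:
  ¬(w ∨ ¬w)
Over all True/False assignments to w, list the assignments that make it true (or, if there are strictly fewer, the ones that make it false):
is never true.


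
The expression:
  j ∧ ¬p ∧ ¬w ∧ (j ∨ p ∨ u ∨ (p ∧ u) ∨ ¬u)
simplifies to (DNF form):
j ∧ ¬p ∧ ¬w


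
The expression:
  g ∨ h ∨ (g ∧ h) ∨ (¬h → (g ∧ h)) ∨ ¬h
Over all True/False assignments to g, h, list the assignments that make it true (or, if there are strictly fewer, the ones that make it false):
is always true.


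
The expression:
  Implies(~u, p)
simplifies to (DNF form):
p | u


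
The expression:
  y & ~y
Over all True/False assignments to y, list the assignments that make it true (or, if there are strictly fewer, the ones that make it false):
is never true.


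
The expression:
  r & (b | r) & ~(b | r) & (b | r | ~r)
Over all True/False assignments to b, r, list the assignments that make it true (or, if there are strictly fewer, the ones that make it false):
is never true.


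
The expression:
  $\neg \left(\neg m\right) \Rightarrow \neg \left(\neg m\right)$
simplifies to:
$\text{True}$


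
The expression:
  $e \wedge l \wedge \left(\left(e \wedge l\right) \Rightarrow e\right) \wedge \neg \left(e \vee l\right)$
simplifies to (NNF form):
$\text{False}$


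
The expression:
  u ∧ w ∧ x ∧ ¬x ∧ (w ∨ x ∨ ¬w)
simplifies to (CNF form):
False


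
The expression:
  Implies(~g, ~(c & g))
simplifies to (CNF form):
True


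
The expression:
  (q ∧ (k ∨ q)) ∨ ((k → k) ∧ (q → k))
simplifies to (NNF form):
True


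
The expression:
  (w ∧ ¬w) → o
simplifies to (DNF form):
True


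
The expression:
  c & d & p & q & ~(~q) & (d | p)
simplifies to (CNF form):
c & d & p & q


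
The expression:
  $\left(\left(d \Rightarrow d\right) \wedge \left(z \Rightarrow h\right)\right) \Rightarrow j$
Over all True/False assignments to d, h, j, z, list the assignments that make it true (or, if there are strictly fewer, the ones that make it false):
is false only for:
  d=False, h=False, j=False, z=False;
  d=False, h=True, j=False, z=False;
  d=False, h=True, j=False, z=True;
  d=True, h=False, j=False, z=False;
  d=True, h=True, j=False, z=False;
  d=True, h=True, j=False, z=True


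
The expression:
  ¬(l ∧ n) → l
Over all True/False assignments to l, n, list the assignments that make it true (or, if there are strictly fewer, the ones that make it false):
is true only for:
  l=True, n=False;
  l=True, n=True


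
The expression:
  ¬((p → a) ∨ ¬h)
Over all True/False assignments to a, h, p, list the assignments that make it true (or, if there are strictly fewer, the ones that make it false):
is true only for:
  a=False, h=True, p=True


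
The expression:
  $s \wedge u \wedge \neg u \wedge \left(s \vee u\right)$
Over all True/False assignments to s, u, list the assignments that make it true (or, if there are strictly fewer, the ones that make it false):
is never true.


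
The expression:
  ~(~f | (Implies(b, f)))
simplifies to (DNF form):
False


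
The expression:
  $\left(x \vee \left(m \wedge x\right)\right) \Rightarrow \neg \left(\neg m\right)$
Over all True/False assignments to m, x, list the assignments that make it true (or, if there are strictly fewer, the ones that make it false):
is false only for:
  m=False, x=True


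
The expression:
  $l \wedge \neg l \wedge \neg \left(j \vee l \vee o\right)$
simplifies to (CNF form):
$\text{False}$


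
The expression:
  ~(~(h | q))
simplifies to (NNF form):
h | q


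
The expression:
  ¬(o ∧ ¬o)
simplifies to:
True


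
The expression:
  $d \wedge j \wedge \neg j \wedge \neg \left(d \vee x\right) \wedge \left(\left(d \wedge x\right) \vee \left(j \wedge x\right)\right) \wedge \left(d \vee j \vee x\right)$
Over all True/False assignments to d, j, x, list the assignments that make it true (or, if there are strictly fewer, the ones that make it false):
is never true.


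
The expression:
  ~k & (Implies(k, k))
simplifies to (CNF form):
~k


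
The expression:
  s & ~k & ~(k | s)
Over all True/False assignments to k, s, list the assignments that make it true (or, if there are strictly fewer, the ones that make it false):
is never true.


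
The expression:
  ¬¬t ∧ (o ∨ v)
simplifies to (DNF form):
(o ∧ t) ∨ (t ∧ v)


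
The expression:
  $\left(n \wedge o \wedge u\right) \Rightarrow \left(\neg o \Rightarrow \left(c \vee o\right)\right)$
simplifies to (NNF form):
$\text{True}$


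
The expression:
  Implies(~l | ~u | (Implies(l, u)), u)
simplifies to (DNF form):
u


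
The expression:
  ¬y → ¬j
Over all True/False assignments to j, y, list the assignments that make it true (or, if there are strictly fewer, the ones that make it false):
is false only for:
  j=True, y=False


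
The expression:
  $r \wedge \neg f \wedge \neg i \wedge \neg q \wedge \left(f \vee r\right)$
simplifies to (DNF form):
$r \wedge \neg f \wedge \neg i \wedge \neg q$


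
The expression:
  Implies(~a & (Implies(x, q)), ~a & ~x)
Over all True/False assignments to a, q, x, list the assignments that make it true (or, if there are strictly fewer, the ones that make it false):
is false only for:
  a=False, q=True, x=True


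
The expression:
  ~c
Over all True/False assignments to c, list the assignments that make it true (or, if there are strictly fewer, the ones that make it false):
is true only for:
  c=False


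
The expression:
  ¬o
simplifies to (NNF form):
¬o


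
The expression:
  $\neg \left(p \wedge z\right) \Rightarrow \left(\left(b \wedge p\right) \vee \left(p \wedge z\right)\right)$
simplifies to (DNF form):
$\left(b \wedge p\right) \vee \left(p \wedge z\right)$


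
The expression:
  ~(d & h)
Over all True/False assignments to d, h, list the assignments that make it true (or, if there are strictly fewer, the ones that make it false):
is false only for:
  d=True, h=True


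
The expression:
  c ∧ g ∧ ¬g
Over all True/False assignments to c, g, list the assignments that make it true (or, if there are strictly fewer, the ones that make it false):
is never true.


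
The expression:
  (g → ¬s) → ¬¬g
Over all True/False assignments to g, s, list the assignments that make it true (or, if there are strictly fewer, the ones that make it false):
is true only for:
  g=True, s=False;
  g=True, s=True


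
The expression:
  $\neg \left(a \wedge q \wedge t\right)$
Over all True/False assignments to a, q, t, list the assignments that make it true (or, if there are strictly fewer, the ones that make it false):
is false only for:
  a=True, q=True, t=True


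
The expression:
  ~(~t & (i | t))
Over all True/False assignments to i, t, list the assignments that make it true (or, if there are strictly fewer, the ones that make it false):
is false only for:
  i=True, t=False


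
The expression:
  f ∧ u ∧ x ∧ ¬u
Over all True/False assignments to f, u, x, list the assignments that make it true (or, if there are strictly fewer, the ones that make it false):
is never true.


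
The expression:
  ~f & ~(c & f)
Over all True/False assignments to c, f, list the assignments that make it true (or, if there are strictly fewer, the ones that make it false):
is true only for:
  c=False, f=False;
  c=True, f=False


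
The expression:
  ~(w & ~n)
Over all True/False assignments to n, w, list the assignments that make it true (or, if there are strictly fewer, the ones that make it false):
is false only for:
  n=False, w=True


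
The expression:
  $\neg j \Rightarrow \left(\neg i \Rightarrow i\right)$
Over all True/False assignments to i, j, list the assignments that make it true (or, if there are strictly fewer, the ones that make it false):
is false only for:
  i=False, j=False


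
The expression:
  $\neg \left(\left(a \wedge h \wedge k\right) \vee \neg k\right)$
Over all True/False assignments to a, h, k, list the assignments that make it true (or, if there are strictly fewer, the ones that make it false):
is true only for:
  a=False, h=False, k=True;
  a=False, h=True, k=True;
  a=True, h=False, k=True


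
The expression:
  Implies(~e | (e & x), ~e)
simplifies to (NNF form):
~e | ~x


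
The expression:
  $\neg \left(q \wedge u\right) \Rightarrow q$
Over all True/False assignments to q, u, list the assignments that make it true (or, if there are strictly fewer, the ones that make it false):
is true only for:
  q=True, u=False;
  q=True, u=True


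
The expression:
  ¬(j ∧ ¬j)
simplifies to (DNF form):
True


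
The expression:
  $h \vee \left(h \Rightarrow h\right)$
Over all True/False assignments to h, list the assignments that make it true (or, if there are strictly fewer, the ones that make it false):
is always true.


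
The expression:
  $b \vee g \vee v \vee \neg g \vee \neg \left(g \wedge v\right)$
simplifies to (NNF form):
$\text{True}$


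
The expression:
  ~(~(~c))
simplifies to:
~c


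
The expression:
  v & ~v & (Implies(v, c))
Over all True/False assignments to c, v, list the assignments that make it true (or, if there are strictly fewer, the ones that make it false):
is never true.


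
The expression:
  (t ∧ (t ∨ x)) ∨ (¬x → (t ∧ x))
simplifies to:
t ∨ x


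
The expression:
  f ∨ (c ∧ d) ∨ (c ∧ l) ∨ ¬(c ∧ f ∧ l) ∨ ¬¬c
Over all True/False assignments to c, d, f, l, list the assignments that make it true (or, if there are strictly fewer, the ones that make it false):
is always true.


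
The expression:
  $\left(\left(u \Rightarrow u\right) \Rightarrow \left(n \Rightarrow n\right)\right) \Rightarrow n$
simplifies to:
$n$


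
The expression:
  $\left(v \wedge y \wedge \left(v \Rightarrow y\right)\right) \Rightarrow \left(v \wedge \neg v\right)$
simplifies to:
$\neg v \vee \neg y$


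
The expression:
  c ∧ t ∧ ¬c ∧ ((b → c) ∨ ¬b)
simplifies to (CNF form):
False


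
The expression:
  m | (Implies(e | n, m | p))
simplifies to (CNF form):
(m | p | ~e) & (m | p | ~n)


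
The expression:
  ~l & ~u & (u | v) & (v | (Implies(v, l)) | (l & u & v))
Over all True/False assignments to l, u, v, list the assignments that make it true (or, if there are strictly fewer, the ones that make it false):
is true only for:
  l=False, u=False, v=True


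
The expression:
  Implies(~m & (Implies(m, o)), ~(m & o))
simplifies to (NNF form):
True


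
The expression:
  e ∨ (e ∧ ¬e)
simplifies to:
e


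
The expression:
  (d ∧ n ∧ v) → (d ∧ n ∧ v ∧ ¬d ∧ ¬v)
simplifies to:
¬d ∨ ¬n ∨ ¬v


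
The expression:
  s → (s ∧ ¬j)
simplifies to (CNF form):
¬j ∨ ¬s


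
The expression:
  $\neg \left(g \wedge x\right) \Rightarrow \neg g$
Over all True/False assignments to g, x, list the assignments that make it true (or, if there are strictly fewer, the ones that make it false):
is false only for:
  g=True, x=False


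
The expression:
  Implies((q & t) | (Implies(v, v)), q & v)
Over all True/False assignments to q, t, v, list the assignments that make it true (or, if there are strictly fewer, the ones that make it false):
is true only for:
  q=True, t=False, v=True;
  q=True, t=True, v=True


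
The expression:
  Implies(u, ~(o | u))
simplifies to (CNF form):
~u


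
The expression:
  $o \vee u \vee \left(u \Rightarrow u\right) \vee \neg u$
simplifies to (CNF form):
$\text{True}$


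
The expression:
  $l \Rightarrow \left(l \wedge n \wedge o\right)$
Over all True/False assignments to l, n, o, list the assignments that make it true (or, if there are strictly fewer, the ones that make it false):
is false only for:
  l=True, n=False, o=False;
  l=True, n=False, o=True;
  l=True, n=True, o=False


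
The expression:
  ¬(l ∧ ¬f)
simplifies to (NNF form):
f ∨ ¬l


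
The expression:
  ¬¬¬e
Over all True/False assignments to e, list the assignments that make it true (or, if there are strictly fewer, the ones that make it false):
is true only for:
  e=False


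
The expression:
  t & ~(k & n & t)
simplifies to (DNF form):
(t & ~k) | (t & ~n)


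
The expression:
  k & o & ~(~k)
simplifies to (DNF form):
k & o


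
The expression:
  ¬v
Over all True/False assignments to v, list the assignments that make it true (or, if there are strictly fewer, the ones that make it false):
is true only for:
  v=False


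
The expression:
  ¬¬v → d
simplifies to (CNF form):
d ∨ ¬v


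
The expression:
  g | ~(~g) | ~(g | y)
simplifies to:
g | ~y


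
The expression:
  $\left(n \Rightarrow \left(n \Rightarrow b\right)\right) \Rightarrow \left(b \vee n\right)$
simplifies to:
$b \vee n$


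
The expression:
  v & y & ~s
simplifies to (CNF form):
v & y & ~s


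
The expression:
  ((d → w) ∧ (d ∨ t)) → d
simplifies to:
d ∨ ¬t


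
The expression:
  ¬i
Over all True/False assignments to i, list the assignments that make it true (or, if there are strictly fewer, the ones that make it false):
is true only for:
  i=False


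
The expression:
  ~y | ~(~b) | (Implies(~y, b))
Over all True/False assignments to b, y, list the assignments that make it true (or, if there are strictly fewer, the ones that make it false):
is always true.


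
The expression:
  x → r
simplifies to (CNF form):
r ∨ ¬x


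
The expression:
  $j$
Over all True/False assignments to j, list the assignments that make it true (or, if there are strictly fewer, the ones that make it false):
is true only for:
  j=True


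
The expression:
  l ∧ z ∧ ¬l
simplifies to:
False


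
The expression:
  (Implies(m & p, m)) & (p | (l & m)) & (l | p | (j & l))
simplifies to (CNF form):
(l | p) & (m | p)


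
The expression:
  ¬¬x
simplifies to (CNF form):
x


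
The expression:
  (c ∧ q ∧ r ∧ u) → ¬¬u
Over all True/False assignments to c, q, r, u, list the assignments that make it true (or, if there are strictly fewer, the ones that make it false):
is always true.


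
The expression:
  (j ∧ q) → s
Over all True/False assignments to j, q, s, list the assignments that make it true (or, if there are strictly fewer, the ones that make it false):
is false only for:
  j=True, q=True, s=False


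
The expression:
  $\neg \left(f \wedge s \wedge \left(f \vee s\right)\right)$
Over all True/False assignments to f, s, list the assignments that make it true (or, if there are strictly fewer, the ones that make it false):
is false only for:
  f=True, s=True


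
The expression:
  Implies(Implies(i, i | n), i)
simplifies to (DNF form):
i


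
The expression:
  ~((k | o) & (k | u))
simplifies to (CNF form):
~k & (~o | ~u)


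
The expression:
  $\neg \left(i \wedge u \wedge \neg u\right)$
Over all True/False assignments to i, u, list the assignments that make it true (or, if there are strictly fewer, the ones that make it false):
is always true.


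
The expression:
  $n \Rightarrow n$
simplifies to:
$\text{True}$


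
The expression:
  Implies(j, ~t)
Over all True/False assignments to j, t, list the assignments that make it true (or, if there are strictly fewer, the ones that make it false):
is false only for:
  j=True, t=True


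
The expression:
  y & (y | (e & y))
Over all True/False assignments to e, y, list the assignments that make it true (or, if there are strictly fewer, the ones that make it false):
is true only for:
  e=False, y=True;
  e=True, y=True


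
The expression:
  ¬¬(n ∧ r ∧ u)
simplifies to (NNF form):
n ∧ r ∧ u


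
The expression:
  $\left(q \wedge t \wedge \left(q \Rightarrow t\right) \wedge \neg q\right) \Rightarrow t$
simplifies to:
$\text{True}$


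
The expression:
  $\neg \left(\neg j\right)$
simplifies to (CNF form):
$j$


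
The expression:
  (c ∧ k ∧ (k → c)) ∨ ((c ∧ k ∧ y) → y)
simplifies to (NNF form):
True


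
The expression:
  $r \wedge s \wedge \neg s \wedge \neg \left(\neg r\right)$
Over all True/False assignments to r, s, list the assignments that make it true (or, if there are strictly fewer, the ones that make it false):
is never true.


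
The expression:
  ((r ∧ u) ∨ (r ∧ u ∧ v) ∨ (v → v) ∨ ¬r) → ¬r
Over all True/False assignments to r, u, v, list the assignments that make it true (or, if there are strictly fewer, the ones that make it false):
is true only for:
  r=False, u=False, v=False;
  r=False, u=False, v=True;
  r=False, u=True, v=False;
  r=False, u=True, v=True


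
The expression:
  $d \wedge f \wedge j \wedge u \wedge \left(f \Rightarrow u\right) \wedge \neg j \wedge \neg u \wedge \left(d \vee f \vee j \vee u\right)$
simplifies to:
$\text{False}$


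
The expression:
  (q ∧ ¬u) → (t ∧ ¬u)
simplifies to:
t ∨ u ∨ ¬q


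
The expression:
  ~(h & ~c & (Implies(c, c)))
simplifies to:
c | ~h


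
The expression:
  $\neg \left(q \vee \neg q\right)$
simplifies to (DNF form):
$\text{False}$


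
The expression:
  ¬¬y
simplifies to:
y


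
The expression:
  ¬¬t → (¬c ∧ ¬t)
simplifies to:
¬t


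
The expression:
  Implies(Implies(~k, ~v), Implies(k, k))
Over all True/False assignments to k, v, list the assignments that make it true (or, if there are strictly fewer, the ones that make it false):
is always true.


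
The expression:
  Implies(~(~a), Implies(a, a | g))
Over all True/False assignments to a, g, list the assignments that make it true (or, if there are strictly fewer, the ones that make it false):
is always true.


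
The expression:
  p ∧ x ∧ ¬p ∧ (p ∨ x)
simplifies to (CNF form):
False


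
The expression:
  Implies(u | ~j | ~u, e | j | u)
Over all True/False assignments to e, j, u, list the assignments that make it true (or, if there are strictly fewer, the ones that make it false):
is false only for:
  e=False, j=False, u=False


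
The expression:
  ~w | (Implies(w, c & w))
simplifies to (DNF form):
c | ~w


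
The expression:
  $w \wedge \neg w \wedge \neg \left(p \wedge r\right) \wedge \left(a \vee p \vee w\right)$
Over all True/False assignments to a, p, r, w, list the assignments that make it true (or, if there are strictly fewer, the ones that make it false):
is never true.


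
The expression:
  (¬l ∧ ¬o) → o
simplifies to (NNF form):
l ∨ o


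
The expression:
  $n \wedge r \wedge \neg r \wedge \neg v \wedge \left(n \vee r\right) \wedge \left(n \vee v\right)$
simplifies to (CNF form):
$\text{False}$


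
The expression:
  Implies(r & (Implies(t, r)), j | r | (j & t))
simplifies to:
True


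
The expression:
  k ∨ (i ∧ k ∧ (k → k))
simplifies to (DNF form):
k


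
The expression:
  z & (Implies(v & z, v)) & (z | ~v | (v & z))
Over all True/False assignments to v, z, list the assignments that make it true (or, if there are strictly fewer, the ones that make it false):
is true only for:
  v=False, z=True;
  v=True, z=True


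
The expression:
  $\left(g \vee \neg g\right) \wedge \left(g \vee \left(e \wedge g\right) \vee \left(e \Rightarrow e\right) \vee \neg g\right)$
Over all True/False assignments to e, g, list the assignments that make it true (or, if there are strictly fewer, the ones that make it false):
is always true.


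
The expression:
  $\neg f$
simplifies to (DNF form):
$\neg f$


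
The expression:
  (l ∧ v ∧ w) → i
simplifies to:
i ∨ ¬l ∨ ¬v ∨ ¬w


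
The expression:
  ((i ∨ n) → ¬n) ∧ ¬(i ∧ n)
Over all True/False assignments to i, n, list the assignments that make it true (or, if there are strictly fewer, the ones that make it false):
is true only for:
  i=False, n=False;
  i=True, n=False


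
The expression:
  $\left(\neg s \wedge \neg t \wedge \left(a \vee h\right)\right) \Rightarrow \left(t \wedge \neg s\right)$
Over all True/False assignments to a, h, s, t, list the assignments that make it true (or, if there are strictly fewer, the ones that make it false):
is false only for:
  a=False, h=True, s=False, t=False;
  a=True, h=False, s=False, t=False;
  a=True, h=True, s=False, t=False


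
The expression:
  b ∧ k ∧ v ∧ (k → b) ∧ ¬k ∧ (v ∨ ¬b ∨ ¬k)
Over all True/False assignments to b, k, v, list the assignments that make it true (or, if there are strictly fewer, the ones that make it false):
is never true.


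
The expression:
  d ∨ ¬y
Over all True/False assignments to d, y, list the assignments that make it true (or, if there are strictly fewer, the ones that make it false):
is false only for:
  d=False, y=True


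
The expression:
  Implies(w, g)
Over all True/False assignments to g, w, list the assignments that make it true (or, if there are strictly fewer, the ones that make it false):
is false only for:
  g=False, w=True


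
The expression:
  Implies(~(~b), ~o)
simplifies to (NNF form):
~b | ~o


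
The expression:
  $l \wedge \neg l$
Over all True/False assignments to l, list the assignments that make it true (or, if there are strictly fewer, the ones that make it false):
is never true.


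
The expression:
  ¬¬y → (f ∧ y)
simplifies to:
f ∨ ¬y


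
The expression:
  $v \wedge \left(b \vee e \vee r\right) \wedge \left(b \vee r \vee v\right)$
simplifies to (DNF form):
$\left(b \wedge v\right) \vee \left(e \wedge v\right) \vee \left(r \wedge v\right)$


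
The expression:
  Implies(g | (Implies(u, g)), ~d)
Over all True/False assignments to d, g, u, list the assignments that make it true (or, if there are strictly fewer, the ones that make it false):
is false only for:
  d=True, g=False, u=False;
  d=True, g=True, u=False;
  d=True, g=True, u=True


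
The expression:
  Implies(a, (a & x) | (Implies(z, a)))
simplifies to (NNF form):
True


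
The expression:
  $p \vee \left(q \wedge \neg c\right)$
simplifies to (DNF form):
$p \vee \left(q \wedge \neg c\right)$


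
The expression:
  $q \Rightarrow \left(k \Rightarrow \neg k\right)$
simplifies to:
$\neg k \vee \neg q$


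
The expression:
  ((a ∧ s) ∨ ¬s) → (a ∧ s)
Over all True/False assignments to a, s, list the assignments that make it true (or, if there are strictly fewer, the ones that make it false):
is true only for:
  a=False, s=True;
  a=True, s=True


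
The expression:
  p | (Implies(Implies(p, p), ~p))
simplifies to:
True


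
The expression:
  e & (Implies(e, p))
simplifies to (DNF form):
e & p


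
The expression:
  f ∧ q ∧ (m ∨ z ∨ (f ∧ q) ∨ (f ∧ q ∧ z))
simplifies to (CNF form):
f ∧ q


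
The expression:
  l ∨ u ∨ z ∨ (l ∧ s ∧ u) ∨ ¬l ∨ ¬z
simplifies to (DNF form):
True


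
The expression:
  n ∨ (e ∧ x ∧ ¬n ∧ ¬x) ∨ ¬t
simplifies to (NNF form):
n ∨ ¬t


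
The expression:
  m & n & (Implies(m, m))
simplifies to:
m & n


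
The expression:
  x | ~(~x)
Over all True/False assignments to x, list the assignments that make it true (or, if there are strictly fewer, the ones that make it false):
is true only for:
  x=True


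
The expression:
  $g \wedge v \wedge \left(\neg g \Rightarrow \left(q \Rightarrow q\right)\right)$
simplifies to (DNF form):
$g \wedge v$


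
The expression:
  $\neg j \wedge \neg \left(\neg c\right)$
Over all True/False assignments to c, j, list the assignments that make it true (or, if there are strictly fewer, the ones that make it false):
is true only for:
  c=True, j=False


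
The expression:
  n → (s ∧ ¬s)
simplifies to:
¬n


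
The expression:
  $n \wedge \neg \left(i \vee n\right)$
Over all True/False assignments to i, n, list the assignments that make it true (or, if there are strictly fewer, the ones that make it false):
is never true.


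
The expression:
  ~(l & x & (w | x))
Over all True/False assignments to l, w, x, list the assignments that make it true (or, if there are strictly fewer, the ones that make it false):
is false only for:
  l=True, w=False, x=True;
  l=True, w=True, x=True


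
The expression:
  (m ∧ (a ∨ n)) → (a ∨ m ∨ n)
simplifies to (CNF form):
True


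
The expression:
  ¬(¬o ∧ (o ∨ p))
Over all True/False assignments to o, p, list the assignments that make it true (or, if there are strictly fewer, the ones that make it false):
is false only for:
  o=False, p=True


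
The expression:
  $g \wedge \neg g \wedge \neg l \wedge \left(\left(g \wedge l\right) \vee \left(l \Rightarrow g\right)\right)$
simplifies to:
$\text{False}$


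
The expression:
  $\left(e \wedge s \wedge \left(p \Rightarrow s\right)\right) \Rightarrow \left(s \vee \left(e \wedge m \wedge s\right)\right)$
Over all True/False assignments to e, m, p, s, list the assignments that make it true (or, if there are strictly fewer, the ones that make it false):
is always true.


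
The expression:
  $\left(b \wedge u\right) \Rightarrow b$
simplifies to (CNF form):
$\text{True}$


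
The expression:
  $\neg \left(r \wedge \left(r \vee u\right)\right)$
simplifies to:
$\neg r$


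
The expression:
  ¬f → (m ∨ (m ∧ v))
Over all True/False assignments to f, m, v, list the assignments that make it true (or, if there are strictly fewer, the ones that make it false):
is false only for:
  f=False, m=False, v=False;
  f=False, m=False, v=True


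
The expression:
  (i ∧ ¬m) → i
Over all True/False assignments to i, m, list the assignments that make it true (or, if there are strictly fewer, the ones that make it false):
is always true.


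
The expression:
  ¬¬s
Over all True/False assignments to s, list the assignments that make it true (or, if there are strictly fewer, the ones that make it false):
is true only for:
  s=True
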